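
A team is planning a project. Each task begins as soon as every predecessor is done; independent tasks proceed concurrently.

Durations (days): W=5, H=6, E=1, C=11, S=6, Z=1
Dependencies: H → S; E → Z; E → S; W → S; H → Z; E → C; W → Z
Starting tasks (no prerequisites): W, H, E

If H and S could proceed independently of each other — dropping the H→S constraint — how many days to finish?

12

Before: longest chain H→S = 6+6 = 12, finish 12.
Without H→S, S's earliest start moves from 6 to 5.
After: E→C = 1+11 = 12 → 12 days.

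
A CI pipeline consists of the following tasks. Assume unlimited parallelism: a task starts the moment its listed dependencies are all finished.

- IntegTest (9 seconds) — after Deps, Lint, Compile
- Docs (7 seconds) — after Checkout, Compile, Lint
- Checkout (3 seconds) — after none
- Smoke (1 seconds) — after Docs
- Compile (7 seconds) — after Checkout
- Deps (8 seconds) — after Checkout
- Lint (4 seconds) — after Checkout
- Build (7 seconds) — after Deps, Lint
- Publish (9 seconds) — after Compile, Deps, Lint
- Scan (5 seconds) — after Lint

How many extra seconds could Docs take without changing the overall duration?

2

The longest chain is Checkout→Deps→IntegTest = 3+8+9 = 20; overall finish 20 seconds.
Docs finishes as early as 17 and must finish by 19.
Float = 20 − 18 = 2.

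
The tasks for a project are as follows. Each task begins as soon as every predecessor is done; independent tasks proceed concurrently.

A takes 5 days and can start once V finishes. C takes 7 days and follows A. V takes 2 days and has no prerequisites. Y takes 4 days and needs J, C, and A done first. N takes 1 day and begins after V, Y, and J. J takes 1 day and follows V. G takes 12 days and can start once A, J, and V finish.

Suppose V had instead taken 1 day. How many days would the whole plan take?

As given, the longest chain is V→A→C→Y→N = 2+5+7+4+1 = 19, so the finish is 19 days.
Since V is critical, the -1 change carries straight to that chain (now 18 days).
No other chain overtakes it, so the finish is 18 days.

18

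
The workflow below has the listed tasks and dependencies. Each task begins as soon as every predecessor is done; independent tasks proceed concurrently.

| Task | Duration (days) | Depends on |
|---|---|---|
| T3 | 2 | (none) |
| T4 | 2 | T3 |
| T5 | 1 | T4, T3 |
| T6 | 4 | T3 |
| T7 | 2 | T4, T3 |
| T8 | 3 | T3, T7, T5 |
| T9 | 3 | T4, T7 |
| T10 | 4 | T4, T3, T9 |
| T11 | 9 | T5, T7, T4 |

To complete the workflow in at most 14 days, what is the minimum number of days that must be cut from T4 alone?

Current finish: 15 days; target: 14.
T4 is on every critical path, so each day cut from T4 cuts the finish by one (this holds down to a finish of 14).
Need 15 − 14 = 1 day off T4 → T4 becomes 1 day, finish becomes 14.

1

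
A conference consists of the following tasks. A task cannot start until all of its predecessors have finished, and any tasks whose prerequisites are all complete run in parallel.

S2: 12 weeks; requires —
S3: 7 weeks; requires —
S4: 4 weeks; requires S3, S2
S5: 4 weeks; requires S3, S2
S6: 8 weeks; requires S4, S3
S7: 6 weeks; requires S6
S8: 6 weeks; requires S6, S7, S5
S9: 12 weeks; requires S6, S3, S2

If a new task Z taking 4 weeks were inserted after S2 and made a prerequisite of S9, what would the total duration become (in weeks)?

Originally the project takes 36 weeks.
With Z inserted, S9 now waits for max(S6, S3, S2, Z).
New critical path: S2→S4→S6→S7→S8 = 12+4+8+6+6 = 36 ⇒ 36 weeks.

36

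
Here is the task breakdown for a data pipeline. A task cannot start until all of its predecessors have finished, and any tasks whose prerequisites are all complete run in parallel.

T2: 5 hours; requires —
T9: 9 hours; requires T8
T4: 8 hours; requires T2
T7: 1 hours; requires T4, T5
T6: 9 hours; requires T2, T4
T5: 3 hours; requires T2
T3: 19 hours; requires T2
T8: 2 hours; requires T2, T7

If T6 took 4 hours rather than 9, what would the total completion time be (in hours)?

As given, the longest chain is T2→T4→T7→T8→T9 = 5+8+1+2+9 = 25, so the finish is 25 hours.
T6 is off the critical path — its longest chain is 22 hours, giving 3 of slack.
That remains the longest chain; total 25 hours.

25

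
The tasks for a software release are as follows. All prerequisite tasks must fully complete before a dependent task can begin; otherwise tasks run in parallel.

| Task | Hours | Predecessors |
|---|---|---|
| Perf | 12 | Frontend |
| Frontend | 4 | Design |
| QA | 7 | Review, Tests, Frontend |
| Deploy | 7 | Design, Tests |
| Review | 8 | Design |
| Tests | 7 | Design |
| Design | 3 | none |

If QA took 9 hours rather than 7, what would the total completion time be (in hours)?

20

As given, the longest chain is Design→Frontend→Perf = 3+4+12 = 19, so the finish is 19 hours.
QA has 1 hour of float (longest path through it is 18).
The binding chain switches to Design→Review→QA = 3+8+9 = 20; finish 20 hours.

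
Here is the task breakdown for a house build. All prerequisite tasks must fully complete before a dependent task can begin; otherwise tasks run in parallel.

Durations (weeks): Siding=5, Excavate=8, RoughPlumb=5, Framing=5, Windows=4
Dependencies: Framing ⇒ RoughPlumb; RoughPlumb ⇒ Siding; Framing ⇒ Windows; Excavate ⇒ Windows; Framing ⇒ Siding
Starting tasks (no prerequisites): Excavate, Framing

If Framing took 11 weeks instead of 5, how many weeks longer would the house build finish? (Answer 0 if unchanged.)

6

Actual critical path: Framing→RoughPlumb→Siding = 5+5+5 = 15 ⇒ 15 weeks.
Framing is on the critical path; changing it to 11 makes that path 21 weeks.
The critical path is still Framing→RoughPlumb→Siding; finish is now 21 weeks.
Change in finish: 21 − 15 = +6 weeks.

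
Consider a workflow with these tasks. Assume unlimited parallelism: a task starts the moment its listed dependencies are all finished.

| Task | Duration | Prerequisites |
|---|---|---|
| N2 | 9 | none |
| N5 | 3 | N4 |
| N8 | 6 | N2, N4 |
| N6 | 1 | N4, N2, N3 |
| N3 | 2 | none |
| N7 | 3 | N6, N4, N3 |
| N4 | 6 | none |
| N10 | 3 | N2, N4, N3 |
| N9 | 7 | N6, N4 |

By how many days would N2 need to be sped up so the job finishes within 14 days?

Current finish: 17 days; target: 14.
N2 is on every critical path, so each day cut from N2 cuts the finish by one (this holds down to a finish of 14).
Need 17 − 14 = 3 days off N2 → N2 becomes 6 days, finish becomes 14.

3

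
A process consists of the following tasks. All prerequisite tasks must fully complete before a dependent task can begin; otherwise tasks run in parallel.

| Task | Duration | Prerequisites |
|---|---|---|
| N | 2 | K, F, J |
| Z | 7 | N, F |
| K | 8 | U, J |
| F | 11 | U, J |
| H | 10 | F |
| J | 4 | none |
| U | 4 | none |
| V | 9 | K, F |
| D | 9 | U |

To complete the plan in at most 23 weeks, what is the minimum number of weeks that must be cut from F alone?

2

Current finish: 25 weeks; target: 23.
F is on every critical path, so each week cut from F cuts the finish by one (this holds down to a finish of 21).
Need 25 − 23 = 2 weeks off F → F becomes 9 weeks, finish becomes 23.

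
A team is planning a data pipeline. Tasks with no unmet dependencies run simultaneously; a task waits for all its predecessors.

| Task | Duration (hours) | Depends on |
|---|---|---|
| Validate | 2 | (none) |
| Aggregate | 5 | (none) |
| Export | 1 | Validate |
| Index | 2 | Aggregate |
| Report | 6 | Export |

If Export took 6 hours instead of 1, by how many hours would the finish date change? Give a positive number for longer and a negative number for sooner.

5

Baseline: Validate→Export→Report = 2+1+6 = 9 → 9 hours.
Export lies on that path, so at 6 hours the path becomes 14 hours.
That remains the longest chain; total 14 hours.
Change in finish: 14 − 9 = +5 hours.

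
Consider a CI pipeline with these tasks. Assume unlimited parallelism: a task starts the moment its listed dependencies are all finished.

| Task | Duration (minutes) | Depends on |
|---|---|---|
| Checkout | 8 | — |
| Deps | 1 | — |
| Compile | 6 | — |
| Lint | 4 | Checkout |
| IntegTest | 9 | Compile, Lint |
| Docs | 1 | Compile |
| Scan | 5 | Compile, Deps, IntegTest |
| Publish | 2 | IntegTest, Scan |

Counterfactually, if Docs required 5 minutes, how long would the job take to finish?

As given, the longest chain is Checkout→Lint→IntegTest→Scan→Publish = 8+4+9+5+2 = 28, so the finish is 28 minutes.
Docs has 21 minutes of float (longest path through it is 7).
That remains the longest chain; total 28 minutes.

28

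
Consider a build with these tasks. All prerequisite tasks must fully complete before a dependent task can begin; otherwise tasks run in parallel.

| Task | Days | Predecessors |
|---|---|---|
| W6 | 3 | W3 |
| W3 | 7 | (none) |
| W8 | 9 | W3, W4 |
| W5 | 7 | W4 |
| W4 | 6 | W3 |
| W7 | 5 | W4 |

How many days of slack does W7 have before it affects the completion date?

4

Critical path: W3→W4→W8 = 7+6+9 = 22, so the finish is 22 days.
Longest path through W7: 18 days (earliest finish 18, latest finish 22).
Float = 22 − 18 = 4.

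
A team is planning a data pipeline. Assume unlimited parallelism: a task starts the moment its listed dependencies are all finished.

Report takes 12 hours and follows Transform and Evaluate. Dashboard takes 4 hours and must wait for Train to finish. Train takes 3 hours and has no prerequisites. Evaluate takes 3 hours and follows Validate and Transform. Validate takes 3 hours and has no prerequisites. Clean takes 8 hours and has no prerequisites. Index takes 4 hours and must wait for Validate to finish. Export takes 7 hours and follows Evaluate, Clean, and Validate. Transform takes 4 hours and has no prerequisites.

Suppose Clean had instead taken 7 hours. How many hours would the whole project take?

19

Baseline: Transform→Evaluate→Report = 4+3+12 = 19 → 19 hours.
Clean has 4 hours of float (longest path through it is 15).
The critical path is still Transform→Evaluate→Report; finish is now 19 hours.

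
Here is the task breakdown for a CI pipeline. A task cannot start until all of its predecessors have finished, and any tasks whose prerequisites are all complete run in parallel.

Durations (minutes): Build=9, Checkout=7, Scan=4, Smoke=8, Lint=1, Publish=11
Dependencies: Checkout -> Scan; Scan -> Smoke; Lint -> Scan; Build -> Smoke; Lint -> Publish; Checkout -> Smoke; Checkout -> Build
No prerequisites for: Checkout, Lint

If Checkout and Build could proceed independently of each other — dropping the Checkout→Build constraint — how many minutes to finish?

Before: longest chain Checkout→Build→Smoke = 7+9+8 = 24, finish 24.
Without Checkout→Build, Build's earliest start moves from 7 to 0.
New critical path: Checkout→Scan→Smoke = 7+4+8 = 19 ⇒ 19 minutes.

19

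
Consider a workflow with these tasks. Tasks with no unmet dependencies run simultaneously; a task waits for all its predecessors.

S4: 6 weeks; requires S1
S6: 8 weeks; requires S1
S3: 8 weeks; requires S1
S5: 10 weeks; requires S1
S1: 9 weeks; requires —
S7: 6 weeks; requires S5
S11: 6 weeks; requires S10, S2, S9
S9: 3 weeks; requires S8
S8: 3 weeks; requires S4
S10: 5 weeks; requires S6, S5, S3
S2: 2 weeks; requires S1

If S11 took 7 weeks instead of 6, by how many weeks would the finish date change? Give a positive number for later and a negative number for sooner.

1

Baseline: S1→S5→S10→S11 = 9+10+5+6 = 30 → 30 weeks.
S11 lies on that path, so at 7 weeks the path becomes 31 weeks.
No other chain overtakes it, so the finish is 31 weeks.
Change in finish: 31 − 30 = +1 weeks.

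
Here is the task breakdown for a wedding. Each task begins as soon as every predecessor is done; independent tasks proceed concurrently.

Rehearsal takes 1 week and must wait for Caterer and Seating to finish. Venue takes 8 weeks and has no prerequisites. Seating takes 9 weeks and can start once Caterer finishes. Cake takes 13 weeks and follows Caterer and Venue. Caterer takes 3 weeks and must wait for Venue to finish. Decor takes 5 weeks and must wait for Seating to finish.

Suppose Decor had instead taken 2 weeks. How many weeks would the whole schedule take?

Actual critical path: Venue→Caterer→Seating→Decor = 8+3+9+5 = 25 ⇒ 25 weeks.
Since Decor is critical, the -3 change carries straight to that chain (now 22 weeks).
Now Venue→Caterer→Cake = 8+3+13 = 24 is longest, so the finish becomes 24 weeks.

24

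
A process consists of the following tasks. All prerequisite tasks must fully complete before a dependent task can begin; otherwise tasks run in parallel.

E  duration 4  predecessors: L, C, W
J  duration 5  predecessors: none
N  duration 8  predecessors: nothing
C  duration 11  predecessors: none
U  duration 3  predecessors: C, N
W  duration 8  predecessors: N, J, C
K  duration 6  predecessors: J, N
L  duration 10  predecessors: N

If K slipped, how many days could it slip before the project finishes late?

Critical path: C→W→E = 11+8+4 = 23, so the finish is 23 days.
The longest chain containing K totals 14 days.
So K can slip 23 − 14 = 9 days.

9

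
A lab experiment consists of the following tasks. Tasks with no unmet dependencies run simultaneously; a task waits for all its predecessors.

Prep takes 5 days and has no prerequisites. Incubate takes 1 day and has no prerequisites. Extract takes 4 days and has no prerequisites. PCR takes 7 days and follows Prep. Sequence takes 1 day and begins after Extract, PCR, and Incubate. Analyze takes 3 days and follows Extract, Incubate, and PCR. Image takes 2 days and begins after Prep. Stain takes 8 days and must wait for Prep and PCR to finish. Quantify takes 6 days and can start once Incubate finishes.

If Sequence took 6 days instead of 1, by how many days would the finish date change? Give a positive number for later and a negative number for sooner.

0

Baseline: Prep→PCR→Stain = 5+7+8 = 20 → 20 days.
The longest path through Sequence is only 13 days, so Sequence has float 7.
That remains the longest chain; total 20 days.
Change in finish: 20 − 20 = +0 days.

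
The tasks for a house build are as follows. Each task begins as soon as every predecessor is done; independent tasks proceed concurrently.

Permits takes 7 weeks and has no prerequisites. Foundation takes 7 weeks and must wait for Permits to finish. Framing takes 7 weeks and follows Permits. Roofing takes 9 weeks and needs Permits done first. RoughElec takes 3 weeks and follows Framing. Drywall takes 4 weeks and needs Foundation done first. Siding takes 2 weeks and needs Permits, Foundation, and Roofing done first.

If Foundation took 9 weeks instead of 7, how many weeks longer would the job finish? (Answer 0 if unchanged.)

Baseline: Permits→Foundation→Drywall = 7+7+4 = 18 → 18 weeks.
Foundation lies on that path, so at 9 weeks the path becomes 20 weeks.
The critical path is still Permits→Foundation→Drywall; finish is now 20 weeks.
Change in finish: 20 − 18 = +2 weeks.

2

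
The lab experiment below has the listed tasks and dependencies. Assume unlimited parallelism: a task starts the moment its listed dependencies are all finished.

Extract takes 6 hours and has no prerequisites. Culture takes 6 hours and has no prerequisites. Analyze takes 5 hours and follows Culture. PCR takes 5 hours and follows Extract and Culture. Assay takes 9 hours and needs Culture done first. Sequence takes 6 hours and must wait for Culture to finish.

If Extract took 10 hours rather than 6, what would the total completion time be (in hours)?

As given, the longest chain is Culture→Assay = 6+9 = 15, so the finish is 15 hours.
The longest path through Extract is only 11 hours, so Extract has float 4.
The critical path is still Culture→Assay; finish is now 15 hours.

15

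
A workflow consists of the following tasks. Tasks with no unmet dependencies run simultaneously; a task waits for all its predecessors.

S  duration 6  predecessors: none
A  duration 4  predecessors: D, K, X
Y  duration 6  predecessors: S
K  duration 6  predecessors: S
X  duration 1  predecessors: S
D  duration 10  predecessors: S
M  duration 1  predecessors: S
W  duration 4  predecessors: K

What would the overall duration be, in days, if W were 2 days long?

The binding path is S→D→A = 6+10+4 = 20; finish at 20 days.
W has 4 days of float (longest path through it is 16).
That remains the longest chain; total 20 days.

20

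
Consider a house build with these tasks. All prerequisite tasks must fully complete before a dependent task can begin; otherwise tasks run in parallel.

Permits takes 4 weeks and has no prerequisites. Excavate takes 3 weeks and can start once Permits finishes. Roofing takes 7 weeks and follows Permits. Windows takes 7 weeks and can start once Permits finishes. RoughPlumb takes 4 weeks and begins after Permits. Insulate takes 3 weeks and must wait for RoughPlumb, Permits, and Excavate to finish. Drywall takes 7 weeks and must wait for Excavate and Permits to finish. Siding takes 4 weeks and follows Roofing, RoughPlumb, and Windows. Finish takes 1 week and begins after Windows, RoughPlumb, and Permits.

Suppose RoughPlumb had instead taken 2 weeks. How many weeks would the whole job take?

Critical path before the change: Permits→Roofing→Siding = 4+7+4 = 15 giving 15 weeks.
RoughPlumb is off the critical path — its longest chain is 12 weeks, giving 3 of slack.
The critical path is still Permits→Roofing→Siding; finish is now 15 weeks.

15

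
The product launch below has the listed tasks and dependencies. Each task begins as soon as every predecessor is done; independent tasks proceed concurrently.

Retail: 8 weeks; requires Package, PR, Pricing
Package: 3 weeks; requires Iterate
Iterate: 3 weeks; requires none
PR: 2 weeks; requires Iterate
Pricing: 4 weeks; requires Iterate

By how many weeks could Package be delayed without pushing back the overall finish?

The longest chain is Iterate→Pricing→Retail = 3+4+8 = 15; overall finish 15 weeks.
The longest chain containing Package totals 14 weeks.
So Package can slip 7 − 6 = 1 week.

1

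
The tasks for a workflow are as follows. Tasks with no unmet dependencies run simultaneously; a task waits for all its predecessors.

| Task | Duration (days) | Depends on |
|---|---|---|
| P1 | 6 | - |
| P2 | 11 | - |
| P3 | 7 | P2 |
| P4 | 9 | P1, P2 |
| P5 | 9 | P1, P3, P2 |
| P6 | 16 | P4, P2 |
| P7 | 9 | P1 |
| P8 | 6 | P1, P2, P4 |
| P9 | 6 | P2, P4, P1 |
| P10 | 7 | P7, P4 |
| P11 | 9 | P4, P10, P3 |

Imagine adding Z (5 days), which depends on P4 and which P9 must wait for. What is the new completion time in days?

36

Originally the schedule takes 36 days.
With Z inserted, P9 now waits for max(P2, P4, P1, Z).
New critical path: P2→P4→P6 = 11+9+16 = 36 ⇒ 36 days.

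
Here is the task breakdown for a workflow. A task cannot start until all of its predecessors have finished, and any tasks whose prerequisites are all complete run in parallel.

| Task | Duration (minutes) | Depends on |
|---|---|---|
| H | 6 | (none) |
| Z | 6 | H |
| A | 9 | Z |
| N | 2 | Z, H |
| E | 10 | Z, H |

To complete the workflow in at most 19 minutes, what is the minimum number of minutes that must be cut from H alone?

Current finish: 22 minutes; target: 19.
H is on every critical path, so each minute cut from H cuts the finish by one (this holds down to a finish of 17).
Need 22 − 19 = 3 minutes off H → H becomes 3 minutes, finish becomes 19.

3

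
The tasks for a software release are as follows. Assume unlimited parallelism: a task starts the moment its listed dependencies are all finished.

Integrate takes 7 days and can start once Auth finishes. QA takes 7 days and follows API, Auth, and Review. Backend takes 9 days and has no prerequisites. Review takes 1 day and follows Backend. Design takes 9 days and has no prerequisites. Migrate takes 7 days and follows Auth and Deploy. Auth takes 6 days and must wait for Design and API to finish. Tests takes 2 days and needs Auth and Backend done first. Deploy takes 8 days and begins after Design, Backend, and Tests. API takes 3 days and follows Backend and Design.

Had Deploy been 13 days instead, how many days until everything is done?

Actual critical path: Design→API→Auth→Tests→Deploy→Migrate = 9+3+6+2+8+7 = 35 ⇒ 35 days.
Deploy is on the critical path; changing it to 13 makes that path 40 days.
The critical path is still Design→API→Auth→Tests→Deploy→Migrate; finish is now 40 days.

40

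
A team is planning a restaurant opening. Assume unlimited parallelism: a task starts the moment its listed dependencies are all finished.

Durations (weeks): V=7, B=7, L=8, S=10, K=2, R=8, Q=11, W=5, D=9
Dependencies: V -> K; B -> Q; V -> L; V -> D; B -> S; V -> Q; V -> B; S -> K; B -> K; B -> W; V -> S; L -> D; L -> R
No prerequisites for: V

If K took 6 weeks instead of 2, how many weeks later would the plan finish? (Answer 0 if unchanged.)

4

The binding path is V→B→S→K = 7+7+10+2 = 26; finish at 26 weeks.
K lies on that path, so at 6 weeks the path becomes 30 weeks.
That remains the longest chain; total 30 weeks.
Change in finish: 30 − 26 = +4 weeks.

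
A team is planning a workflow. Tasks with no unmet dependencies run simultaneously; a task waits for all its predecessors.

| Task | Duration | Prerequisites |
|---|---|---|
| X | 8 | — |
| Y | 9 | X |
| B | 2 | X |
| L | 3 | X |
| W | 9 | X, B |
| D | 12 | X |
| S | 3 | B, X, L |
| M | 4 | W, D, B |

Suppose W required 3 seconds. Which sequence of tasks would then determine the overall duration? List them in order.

The binding path is X→D→M = 8+12+4 = 24; finish at 24 seconds.
W is off the critical path — its longest chain is 23 seconds, giving 1 of slack.
That remains the longest chain; total 24 seconds.

X, D, M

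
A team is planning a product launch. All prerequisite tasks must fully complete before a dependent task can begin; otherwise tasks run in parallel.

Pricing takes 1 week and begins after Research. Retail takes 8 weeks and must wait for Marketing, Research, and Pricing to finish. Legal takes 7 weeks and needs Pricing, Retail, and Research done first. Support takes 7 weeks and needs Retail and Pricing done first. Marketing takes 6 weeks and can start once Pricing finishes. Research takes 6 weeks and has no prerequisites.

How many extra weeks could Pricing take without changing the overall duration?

0

Research→Pricing→Marketing→Retail→Support = 6+1+6+8+7 = 28 sets the makespan at 28 weeks.
Longest path through Pricing: 28 weeks (earliest finish 7, latest finish 7).
So Pricing can slip 7 − 7 = 0 weeks.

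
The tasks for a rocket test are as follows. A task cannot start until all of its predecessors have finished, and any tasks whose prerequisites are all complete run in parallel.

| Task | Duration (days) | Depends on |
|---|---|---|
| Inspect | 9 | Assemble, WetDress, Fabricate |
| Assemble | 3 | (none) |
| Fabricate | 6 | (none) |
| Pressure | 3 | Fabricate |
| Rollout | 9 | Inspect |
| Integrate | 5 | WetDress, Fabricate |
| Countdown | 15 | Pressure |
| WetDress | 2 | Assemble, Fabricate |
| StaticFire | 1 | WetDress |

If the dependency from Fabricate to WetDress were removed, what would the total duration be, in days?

With the dependency in place, Fabricate→WetDress→Inspect→Rollout = 6+2+9+9 = 26 sets the finish at 26 days.
Without Fabricate→WetDress, WetDress's earliest start moves from 6 to 3.
After: Fabricate→Pressure→Countdown = 6+3+15 = 24 → 24 days.

24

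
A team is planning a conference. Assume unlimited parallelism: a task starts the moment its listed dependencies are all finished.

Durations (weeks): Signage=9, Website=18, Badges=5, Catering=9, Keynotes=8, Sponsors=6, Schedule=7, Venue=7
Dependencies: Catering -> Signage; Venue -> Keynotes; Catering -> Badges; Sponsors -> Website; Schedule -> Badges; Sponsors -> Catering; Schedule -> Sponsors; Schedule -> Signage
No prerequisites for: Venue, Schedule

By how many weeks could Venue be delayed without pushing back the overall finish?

Critical path: Schedule→Sponsors→Website = 7+6+18 = 31, so the finish is 31 weeks.
Venue finishes as early as 7 and must finish by 23.
So Venue can slip 23 − 7 = 16 weeks.

16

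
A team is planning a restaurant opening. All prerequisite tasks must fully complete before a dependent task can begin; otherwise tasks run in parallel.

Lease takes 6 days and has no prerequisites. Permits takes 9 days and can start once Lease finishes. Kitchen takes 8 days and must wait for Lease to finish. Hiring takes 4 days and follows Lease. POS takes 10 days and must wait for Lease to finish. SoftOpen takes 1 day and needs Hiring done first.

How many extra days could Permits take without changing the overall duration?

1

The longest chain is Lease→POS = 6+10 = 16; overall finish 16 days.
The longest chain containing Permits totals 15 days.
Slack of Permits = 7 − 6 = 1 day.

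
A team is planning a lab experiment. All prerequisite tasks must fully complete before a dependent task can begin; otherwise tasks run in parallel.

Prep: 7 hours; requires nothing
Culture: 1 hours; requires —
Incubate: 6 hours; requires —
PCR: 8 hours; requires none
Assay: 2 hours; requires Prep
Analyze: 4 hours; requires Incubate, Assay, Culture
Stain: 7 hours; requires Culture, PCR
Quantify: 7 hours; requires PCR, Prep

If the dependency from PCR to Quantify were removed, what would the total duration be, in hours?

Before: longest chain PCR→Stain = 8+7 = 15, finish 15.
Without PCR→Quantify, Quantify's earliest start moves from 8 to 7.
The longest chain is now PCR→Stain = 8+7 = 15, so the plan takes 15 hours.

15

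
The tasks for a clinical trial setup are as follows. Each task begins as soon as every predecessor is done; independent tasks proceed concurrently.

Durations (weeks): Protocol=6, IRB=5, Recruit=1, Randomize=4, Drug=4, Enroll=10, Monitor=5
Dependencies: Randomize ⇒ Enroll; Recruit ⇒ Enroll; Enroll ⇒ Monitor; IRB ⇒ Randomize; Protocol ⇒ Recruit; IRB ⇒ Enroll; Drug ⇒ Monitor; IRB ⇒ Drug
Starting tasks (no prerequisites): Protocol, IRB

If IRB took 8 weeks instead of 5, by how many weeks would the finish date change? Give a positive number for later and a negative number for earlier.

3

As given, the longest chain is IRB→Randomize→Enroll→Monitor = 5+4+10+5 = 24, so the finish is 24 weeks.
IRB is on the critical path; changing it to 8 makes that path 27 weeks.
The critical path is still IRB→Randomize→Enroll→Monitor; finish is now 27 weeks.
Change in finish: 27 − 24 = +3 weeks.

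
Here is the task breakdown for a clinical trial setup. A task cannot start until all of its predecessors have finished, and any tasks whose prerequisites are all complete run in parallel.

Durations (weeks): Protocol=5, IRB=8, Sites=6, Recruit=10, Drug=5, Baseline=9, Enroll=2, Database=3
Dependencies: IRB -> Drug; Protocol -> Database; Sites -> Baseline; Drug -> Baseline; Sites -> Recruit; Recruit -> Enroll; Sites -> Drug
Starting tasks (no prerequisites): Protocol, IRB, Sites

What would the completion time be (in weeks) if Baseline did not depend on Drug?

18

With the dependency in place, IRB→Drug→Baseline = 8+5+9 = 22 sets the finish at 22 weeks.
Without Drug→Baseline, Baseline's earliest start moves from 13 to 6.
The longest chain is now Sites→Recruit→Enroll = 6+10+2 = 18, so the schedule takes 18 weeks.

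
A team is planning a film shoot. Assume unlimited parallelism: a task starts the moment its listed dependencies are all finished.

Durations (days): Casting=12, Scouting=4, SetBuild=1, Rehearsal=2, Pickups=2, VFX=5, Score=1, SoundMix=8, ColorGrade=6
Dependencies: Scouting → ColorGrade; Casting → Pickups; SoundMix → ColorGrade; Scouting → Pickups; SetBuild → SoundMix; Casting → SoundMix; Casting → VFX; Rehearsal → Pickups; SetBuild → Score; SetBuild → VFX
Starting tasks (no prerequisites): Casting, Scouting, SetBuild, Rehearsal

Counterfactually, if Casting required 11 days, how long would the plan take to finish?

Critical path before the change: Casting→SoundMix→ColorGrade = 12+8+6 = 26 giving 26 days.
Casting is on the critical path; changing it to 11 makes that path 25 days.
That remains the longest chain; total 25 days.

25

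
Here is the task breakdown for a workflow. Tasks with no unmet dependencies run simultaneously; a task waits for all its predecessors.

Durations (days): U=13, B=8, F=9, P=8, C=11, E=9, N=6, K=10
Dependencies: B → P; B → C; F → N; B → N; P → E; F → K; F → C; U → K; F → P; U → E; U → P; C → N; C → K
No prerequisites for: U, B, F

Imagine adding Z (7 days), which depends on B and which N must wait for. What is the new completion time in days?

Originally the job takes 30 days.
With Z inserted, N now waits for max(F, B, C, Z).
New critical path: U→P→E = 13+8+9 = 30 ⇒ 30 days.

30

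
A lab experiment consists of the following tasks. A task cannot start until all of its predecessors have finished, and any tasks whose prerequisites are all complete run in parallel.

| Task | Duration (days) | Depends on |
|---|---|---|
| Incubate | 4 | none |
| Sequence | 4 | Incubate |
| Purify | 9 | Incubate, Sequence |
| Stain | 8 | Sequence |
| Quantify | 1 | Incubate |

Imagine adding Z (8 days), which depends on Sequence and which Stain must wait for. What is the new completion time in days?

24

Originally the schedule takes 17 days.
With Z inserted, Stain now waits for max(Sequence, Z).
New critical path: Incubate→Sequence→Z→Stain = 4+4+8+8 = 24 ⇒ 24 days.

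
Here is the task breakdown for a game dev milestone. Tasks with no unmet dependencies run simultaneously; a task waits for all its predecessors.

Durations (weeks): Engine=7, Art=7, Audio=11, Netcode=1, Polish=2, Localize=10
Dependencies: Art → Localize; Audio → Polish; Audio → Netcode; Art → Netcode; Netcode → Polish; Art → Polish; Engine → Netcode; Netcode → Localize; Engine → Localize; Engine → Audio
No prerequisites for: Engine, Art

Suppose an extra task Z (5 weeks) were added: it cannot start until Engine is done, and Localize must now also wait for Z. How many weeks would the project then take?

Originally the project takes 29 weeks.
With Z inserted, Localize now waits for max(Art, Netcode, Engine, Z).
New critical path: Engine→Audio→Netcode→Localize = 7+11+1+10 = 29 ⇒ 29 weeks.

29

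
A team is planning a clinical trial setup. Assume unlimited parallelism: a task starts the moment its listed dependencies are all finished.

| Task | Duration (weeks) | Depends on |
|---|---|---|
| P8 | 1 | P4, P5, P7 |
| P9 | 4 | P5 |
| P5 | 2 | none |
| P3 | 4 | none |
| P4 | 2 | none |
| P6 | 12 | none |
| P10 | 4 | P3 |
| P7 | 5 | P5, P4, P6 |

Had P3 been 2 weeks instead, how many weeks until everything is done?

18

Critical path before the change: P6→P7→P8 = 12+5+1 = 18 giving 18 weeks.
The longest path through P3 is only 8 weeks, so P3 has float 10.
No other chain overtakes it, so the finish is 18 weeks.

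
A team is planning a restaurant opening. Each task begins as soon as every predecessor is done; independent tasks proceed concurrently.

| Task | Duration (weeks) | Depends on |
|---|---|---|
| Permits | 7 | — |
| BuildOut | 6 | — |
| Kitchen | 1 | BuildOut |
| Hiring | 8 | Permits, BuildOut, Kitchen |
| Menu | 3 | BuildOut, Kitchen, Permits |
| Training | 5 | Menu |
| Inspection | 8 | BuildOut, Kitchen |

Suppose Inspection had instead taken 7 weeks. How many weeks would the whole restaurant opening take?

Critical path before the change: BuildOut→Kitchen→Inspection = 6+1+8 = 15 giving 15 weeks.
Inspection lies on that path, so at 7 weeks the path becomes 14 weeks.
New critical path: Permits→Hiring = 7+8 = 15 ⇒ 15 weeks.

15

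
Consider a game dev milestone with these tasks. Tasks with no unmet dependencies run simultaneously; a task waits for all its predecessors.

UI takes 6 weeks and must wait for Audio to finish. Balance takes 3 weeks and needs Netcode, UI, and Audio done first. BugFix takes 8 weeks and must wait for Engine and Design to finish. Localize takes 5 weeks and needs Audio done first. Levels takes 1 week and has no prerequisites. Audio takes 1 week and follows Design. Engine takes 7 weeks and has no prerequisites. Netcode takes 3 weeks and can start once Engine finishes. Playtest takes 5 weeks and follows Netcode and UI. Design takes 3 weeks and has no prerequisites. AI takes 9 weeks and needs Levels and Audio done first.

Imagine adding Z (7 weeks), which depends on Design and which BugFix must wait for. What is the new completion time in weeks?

Originally the project takes 15 weeks.
With Z inserted, BugFix now waits for max(Engine, Design, Z).
New critical path: Design→Z→BugFix = 3+7+8 = 18 ⇒ 18 weeks.

18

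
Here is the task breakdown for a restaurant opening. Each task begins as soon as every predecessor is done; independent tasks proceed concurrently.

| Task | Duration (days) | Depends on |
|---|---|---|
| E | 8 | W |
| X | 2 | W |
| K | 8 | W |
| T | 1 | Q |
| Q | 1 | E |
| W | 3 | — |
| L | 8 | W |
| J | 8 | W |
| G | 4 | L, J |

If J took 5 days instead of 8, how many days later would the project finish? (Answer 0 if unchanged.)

0

The binding path is W→J→G = 3+8+4 = 15; finish at 15 days.
Since J is critical, the -3 change carries straight to that chain (now 12 days).
The binding chain switches to W→L→G = 3+8+4 = 15; finish 15 days.
Change in finish: 15 − 15 = +0 days.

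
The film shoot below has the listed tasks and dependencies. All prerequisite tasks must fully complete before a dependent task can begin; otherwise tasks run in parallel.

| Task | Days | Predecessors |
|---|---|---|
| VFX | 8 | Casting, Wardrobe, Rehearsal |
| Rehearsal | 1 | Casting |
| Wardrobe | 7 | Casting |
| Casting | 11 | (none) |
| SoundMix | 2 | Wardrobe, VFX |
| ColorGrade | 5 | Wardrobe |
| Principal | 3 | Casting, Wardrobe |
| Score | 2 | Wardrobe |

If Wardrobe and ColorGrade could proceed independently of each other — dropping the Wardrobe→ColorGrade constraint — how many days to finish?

Original critical path: Casting→Wardrobe→VFX→SoundMix = 11+7+8+2 = 28 ⇒ 28 days.
Without Wardrobe→ColorGrade, ColorGrade's earliest start moves from 18 to 0.
New critical path: Casting→Wardrobe→VFX→SoundMix = 11+7+8+2 = 28 ⇒ 28 days.

28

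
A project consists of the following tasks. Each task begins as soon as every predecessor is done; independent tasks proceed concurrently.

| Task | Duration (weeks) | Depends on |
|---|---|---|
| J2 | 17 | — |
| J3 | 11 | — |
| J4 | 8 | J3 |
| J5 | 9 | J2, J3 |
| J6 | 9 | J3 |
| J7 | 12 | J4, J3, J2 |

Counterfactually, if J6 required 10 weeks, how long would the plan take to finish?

The binding path is J3→J4→J7 = 11+8+12 = 31; finish at 31 weeks.
The longest path through J6 is only 20 weeks, so J6 has float 11.
The critical path is still J3→J4→J7; finish is now 31 weeks.

31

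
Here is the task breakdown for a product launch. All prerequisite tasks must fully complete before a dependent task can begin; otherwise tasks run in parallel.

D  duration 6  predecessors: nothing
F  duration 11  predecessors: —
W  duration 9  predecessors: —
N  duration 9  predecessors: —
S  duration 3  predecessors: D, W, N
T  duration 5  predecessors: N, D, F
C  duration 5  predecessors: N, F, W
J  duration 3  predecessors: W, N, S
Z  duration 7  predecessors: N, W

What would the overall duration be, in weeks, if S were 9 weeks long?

Critical path before the change: F→T = 11+5 = 16 giving 16 weeks.
The longest path through S is only 15 weeks, so S has float 1.
The binding chain switches to W→S→J = 9+9+3 = 21; finish 21 weeks.

21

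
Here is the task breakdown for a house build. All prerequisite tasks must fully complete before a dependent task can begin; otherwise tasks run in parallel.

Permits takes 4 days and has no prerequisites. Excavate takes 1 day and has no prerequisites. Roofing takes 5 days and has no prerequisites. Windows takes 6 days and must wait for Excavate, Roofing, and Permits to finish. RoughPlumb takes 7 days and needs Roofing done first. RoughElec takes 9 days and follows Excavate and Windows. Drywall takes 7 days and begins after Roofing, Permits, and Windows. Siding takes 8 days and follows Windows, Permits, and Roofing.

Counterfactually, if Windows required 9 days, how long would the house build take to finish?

Critical path before the change: Roofing→Windows→RoughElec = 5+6+9 = 20 giving 20 days.
Since Windows is critical, the +3 change carries straight to that chain (now 23 days).
That remains the longest chain; total 23 days.

23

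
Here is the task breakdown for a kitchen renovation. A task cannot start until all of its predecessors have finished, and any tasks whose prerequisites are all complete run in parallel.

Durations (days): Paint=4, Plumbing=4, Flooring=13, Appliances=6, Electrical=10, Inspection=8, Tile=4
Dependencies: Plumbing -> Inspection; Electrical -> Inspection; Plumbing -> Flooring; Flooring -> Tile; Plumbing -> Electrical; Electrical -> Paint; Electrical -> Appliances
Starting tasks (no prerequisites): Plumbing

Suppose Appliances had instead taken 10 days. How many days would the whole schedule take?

Baseline: Plumbing→Electrical→Inspection = 4+10+8 = 22 → 22 days.
The longest path through Appliances is only 20 days, so Appliances has float 2.
The binding chain switches to Plumbing→Electrical→Appliances = 4+10+10 = 24; finish 24 days.

24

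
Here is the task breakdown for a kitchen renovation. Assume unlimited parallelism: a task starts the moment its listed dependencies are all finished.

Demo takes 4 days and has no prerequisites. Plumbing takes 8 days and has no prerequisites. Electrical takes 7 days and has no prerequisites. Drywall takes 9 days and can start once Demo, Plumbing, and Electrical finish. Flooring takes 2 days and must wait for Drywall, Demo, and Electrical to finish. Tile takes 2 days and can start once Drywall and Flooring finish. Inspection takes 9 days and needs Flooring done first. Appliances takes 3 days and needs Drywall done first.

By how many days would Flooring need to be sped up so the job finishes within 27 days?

1

Current finish: 28 days; target: 27.
Flooring is on every critical path, so each day cut from Flooring cuts the finish by one (this holds down to a finish of 27).
Need 28 − 27 = 1 day off Flooring → Flooring becomes 1 day, finish becomes 27.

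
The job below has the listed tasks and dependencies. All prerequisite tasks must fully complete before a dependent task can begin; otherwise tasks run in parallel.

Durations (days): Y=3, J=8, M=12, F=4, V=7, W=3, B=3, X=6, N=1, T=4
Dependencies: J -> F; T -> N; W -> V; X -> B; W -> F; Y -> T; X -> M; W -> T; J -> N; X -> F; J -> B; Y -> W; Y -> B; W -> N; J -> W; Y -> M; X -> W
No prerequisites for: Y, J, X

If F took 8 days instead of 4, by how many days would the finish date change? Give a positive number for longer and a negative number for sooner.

Critical path before the change: J→W→V = 8+3+7 = 18 giving 18 days.
F has 3 days of float (longest path through it is 15).
The binding chain switches to J→W→F = 8+3+8 = 19; finish 19 days.
Change in finish: 19 − 18 = +1 days.

1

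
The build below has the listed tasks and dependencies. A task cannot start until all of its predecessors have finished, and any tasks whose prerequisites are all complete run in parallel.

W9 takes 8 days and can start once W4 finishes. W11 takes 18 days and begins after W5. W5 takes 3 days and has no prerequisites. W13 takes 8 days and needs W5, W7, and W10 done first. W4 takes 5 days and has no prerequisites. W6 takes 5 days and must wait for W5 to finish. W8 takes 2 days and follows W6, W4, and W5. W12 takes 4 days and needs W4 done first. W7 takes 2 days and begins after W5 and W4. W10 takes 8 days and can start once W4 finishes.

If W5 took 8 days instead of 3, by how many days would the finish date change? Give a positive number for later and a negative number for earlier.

5

As given, the longest chain is W5→W11 = 3+18 = 21, so the finish is 21 days.
W5 is on the critical path; changing it to 8 makes that path 26 days.
The critical path is still W5→W11; finish is now 26 days.
Change in finish: 26 − 21 = +5 days.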